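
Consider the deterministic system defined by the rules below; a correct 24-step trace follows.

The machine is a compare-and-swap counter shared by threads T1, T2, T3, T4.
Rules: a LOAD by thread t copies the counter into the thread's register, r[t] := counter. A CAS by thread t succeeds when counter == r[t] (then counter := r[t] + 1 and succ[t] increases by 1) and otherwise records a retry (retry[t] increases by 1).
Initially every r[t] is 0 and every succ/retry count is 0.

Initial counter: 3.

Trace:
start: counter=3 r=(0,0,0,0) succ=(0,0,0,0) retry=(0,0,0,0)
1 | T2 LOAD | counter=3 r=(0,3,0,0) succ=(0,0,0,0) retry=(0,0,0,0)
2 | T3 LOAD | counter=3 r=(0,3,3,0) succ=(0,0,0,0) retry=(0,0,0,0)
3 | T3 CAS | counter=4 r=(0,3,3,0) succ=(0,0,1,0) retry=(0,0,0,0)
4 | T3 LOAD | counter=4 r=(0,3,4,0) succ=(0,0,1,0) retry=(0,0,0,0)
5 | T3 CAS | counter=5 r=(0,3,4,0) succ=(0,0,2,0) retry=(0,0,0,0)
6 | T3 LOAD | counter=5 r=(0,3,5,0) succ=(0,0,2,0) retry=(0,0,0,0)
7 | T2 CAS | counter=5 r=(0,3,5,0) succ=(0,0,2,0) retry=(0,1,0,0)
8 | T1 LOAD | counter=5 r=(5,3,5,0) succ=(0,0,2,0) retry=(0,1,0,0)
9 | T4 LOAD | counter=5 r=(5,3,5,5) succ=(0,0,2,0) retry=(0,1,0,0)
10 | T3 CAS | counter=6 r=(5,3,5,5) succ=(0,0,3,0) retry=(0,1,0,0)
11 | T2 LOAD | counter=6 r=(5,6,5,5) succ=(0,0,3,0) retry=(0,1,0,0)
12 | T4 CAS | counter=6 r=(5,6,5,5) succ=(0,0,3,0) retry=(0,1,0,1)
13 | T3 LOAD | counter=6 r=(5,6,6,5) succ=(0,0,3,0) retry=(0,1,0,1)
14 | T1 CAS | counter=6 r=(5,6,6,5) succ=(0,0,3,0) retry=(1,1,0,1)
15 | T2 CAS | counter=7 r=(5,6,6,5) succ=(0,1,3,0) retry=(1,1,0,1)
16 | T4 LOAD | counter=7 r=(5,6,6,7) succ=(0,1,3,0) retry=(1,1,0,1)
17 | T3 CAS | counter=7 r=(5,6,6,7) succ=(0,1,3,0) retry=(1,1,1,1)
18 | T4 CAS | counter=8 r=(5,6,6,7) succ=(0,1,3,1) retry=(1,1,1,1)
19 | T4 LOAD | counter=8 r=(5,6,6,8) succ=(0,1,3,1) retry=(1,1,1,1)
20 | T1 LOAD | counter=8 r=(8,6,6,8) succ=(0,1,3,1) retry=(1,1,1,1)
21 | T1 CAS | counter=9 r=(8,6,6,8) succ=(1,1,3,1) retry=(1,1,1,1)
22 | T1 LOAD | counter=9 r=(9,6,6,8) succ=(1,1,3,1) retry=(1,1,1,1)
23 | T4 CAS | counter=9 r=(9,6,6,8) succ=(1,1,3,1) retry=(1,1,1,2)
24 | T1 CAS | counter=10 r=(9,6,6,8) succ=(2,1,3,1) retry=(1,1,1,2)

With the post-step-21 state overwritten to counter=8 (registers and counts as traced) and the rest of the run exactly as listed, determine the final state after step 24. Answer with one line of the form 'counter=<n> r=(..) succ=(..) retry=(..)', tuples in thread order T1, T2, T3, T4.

counter=9 r=(8,6,6,8) succ=(1,1,3,2) retry=(2,1,1,1)

state after step 21 := counter=8 r=(8,6,6,8) succ=(1,1,3,1) retry=(1,1,1,1)
22 | T1 LOAD | counter=8 r=(8,6,6,8) succ=(1,1,3,1) retry=(1,1,1,1)
23 | T4 CAS | counter=9 r=(8,6,6,8) succ=(1,1,3,2) retry=(1,1,1,1)
24 | T1 CAS | counter=9 r=(8,6,6,8) succ=(1,1,3,2) retry=(2,1,1,1)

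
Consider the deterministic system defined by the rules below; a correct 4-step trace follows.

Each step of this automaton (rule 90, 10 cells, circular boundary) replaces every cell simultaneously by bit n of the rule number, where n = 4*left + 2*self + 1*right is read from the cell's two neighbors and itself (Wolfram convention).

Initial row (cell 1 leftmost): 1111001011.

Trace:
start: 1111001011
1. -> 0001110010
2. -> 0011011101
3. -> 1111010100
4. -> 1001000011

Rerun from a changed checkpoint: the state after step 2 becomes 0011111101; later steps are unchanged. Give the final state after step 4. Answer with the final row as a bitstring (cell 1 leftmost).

1011001011

state after step 2 := 0011111101
3. -> 1110000100
4. -> 1011001011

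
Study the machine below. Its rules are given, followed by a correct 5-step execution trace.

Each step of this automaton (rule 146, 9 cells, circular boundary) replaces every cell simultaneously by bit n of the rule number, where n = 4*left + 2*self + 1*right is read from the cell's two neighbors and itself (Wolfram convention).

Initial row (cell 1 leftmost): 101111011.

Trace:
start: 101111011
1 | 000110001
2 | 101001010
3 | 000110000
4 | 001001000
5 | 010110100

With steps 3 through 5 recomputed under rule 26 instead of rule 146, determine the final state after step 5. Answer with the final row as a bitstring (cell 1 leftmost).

(re-executing steps 3..5 under rule 26; state before step 3: 101001010)
3 | 000110000
4 | 001101000
5 | 011000100

011000100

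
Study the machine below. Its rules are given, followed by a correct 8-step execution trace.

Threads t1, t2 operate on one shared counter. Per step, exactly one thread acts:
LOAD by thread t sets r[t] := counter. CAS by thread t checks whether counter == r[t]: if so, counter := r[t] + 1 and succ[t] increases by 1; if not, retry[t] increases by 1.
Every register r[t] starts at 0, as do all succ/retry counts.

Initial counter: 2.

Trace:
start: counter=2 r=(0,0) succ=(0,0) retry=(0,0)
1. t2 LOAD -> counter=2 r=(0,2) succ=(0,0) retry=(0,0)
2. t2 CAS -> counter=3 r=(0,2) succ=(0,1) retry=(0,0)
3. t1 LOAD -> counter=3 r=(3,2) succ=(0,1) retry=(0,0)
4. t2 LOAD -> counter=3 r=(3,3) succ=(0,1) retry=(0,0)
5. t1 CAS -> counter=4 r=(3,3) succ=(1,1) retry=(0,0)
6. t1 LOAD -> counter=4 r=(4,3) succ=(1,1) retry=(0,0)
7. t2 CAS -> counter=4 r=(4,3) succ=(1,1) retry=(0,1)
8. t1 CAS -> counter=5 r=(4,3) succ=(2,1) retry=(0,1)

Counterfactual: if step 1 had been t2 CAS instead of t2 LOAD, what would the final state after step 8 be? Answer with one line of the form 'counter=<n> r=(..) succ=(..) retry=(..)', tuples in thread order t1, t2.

counter=4 r=(3,2) succ=(2,0) retry=(0,3)

(re-executing from step 1 with the substitution; state before step 1: counter=2 r=(0,0) succ=(0,0) retry=(0,0))
1. t2 CAS -> counter=2 r=(0,0) succ=(0,0) retry=(0,1)
2. t2 CAS -> counter=2 r=(0,0) succ=(0,0) retry=(0,2)
3. t1 LOAD -> counter=2 r=(2,0) succ=(0,0) retry=(0,2)
4. t2 LOAD -> counter=2 r=(2,2) succ=(0,0) retry=(0,2)
5. t1 CAS -> counter=3 r=(2,2) succ=(1,0) retry=(0,2)
6. t1 LOAD -> counter=3 r=(3,2) succ=(1,0) retry=(0,2)
7. t2 CAS -> counter=3 r=(3,2) succ=(1,0) retry=(0,3)
8. t1 CAS -> counter=4 r=(3,2) succ=(2,0) retry=(0,3)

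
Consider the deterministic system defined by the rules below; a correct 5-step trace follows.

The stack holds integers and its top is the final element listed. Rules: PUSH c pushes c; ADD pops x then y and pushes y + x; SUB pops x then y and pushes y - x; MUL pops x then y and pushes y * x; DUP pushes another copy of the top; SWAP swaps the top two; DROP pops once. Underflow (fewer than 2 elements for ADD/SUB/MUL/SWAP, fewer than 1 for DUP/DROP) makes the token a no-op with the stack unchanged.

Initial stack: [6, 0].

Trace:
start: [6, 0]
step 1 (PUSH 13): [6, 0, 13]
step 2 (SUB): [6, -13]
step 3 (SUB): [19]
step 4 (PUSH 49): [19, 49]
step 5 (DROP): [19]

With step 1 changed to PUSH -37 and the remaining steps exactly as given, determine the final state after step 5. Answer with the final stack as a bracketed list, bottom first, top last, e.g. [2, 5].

[-31]

(re-executing from step 1 with the substitution; state before step 1: [6, 0])
step 1 (PUSH -37): [6, 0, -37]
step 2 (SUB): [6, 37]
step 3 (SUB): [-31]
step 4 (PUSH 49): [-31, 49]
step 5 (DROP): [-31]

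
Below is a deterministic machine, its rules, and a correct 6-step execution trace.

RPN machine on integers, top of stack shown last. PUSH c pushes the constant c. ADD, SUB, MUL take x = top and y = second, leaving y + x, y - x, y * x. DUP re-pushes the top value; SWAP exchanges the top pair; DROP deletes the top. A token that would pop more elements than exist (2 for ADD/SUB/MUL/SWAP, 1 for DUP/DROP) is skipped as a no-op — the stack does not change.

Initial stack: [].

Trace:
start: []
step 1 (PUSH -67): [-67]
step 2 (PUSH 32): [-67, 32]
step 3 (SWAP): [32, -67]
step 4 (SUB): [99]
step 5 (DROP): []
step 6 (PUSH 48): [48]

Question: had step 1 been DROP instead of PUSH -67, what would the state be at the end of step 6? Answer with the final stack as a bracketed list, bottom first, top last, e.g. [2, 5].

(re-executing from step 1 with the substitution; state before step 1: [])
step 1 (DROP): []
step 2 (PUSH 32): [32]
step 3 (SWAP): [32]
step 4 (SUB): [32]
step 5 (DROP): []
step 6 (PUSH 48): [48]

[48]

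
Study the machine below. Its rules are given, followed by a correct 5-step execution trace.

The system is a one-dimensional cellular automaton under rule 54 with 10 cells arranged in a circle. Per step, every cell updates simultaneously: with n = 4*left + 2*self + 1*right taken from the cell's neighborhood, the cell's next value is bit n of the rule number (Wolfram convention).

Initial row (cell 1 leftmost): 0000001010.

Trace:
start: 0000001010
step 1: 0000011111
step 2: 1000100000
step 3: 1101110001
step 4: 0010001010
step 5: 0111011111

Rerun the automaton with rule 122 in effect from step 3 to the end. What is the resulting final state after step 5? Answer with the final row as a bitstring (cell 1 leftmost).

0101010101

(re-executing steps 3..5 under rule 122; state before step 3: 1000100000)
step 3: 0101010001
step 4: 1010101010
step 5: 0101010101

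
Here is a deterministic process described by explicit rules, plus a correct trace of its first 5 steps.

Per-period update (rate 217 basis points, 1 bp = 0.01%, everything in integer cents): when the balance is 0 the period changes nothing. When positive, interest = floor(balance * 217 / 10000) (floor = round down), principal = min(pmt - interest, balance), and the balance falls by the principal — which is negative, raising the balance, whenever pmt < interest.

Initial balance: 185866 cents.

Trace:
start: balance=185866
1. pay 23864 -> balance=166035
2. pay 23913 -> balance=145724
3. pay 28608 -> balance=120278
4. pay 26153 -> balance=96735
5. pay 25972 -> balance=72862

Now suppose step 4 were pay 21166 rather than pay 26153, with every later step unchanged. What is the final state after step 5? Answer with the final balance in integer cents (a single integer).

(re-executing from step 4 with the substitution; state before step 4: balance=120278)
4. pay 21166 -> balance=101722
5. pay 25972 -> balance=77957

77957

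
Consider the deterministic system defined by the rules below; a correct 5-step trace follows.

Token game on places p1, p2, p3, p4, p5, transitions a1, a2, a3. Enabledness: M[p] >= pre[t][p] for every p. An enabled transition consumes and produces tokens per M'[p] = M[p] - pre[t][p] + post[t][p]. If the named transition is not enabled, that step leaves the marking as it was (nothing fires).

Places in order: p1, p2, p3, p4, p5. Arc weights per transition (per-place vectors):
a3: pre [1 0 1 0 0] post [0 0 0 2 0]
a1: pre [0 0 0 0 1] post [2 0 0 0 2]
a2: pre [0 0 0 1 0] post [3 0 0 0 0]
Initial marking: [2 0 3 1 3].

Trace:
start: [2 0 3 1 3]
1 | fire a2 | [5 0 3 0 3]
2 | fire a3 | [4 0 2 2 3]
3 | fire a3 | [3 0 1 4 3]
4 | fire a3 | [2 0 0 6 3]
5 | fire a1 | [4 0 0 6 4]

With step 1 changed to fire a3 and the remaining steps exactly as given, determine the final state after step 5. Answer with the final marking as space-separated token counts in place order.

2 0 1 5 4

(re-executing from step 1 with the substitution; state before step 1: [2 0 3 1 3])
1 | fire a3 | [1 0 2 3 3]
2 | fire a3 | [0 0 1 5 3]
3 | fire a3 | [0 0 1 5 3]
4 | fire a3 | [0 0 1 5 3]
5 | fire a1 | [2 0 1 5 4]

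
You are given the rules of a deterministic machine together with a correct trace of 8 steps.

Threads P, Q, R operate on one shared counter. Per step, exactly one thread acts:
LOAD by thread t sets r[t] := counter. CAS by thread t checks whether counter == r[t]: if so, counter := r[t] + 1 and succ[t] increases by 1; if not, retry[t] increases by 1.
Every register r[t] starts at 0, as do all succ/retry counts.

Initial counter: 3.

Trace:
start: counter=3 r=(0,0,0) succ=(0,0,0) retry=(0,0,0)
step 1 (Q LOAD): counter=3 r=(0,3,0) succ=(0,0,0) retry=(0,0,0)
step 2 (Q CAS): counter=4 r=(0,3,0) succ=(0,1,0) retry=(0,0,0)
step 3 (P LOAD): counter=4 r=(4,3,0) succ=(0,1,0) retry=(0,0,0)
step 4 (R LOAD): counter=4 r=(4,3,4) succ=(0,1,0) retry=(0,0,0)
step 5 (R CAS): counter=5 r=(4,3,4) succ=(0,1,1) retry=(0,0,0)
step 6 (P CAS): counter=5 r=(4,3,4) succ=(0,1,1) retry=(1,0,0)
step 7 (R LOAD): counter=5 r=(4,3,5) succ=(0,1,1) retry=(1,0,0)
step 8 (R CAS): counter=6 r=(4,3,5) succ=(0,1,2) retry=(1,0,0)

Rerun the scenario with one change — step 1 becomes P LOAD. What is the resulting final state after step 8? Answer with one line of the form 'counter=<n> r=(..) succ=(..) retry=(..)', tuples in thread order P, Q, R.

(re-executing from step 1 with the substitution; state before step 1: counter=3 r=(0,0,0) succ=(0,0,0) retry=(0,0,0))
step 1 (P LOAD): counter=3 r=(3,0,0) succ=(0,0,0) retry=(0,0,0)
step 2 (Q CAS): counter=3 r=(3,0,0) succ=(0,0,0) retry=(0,1,0)
step 3 (P LOAD): counter=3 r=(3,0,0) succ=(0,0,0) retry=(0,1,0)
step 4 (R LOAD): counter=3 r=(3,0,3) succ=(0,0,0) retry=(0,1,0)
step 5 (R CAS): counter=4 r=(3,0,3) succ=(0,0,1) retry=(0,1,0)
step 6 (P CAS): counter=4 r=(3,0,3) succ=(0,0,1) retry=(1,1,0)
step 7 (R LOAD): counter=4 r=(3,0,4) succ=(0,0,1) retry=(1,1,0)
step 8 (R CAS): counter=5 r=(3,0,4) succ=(0,0,2) retry=(1,1,0)

counter=5 r=(3,0,4) succ=(0,0,2) retry=(1,1,0)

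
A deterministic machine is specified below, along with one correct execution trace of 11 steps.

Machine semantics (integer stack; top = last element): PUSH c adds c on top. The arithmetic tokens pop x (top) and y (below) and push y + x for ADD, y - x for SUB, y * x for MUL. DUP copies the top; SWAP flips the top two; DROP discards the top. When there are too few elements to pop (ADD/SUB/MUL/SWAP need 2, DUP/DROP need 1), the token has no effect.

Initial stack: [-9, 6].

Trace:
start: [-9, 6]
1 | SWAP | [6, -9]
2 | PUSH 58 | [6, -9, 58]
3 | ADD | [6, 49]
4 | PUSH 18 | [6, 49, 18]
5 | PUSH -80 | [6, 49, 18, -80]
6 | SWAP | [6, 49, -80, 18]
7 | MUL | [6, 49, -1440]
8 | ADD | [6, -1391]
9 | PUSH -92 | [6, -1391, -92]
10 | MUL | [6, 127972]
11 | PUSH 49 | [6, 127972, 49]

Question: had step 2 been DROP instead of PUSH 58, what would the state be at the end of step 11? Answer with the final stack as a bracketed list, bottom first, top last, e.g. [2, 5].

(re-executing from step 2 with the substitution; state before step 2: [6, -9])
2 | DROP | [6]
3 | ADD | [6]
4 | PUSH 18 | [6, 18]
5 | PUSH -80 | [6, 18, -80]
6 | SWAP | [6, -80, 18]
7 | MUL | [6, -1440]
8 | ADD | [-1434]
9 | PUSH -92 | [-1434, -92]
10 | MUL | [131928]
11 | PUSH 49 | [131928, 49]

[131928, 49]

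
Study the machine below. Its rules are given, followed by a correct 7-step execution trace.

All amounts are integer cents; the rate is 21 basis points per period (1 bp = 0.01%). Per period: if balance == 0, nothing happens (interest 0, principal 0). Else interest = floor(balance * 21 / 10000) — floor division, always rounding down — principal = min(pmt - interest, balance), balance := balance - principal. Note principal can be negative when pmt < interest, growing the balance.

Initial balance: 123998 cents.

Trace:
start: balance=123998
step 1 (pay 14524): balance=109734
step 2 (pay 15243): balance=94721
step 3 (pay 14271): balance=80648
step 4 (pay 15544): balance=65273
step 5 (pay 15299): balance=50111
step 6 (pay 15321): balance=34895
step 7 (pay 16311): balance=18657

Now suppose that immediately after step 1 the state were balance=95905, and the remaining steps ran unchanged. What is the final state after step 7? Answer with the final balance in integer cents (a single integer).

state after step 1 := balance=95905
step 2 (pay 15243): balance=80863
step 3 (pay 14271): balance=66761
step 4 (pay 15544): balance=51357
step 5 (pay 15299): balance=36165
step 6 (pay 15321): balance=20919
step 7 (pay 16311): balance=4651

4651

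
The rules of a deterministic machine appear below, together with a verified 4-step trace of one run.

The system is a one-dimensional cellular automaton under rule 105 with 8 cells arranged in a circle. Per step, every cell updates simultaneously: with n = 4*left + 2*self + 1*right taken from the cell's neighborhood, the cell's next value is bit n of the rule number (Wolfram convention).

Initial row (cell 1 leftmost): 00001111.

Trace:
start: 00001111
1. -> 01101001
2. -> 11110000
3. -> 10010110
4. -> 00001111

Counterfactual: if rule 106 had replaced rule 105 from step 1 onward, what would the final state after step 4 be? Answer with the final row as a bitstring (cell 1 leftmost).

11111100

(re-executing steps 1..4 under rule 106; state before step 1: 00001111)
1. -> 00011001
2. -> 00111010
3. -> 01101100
4. -> 11111100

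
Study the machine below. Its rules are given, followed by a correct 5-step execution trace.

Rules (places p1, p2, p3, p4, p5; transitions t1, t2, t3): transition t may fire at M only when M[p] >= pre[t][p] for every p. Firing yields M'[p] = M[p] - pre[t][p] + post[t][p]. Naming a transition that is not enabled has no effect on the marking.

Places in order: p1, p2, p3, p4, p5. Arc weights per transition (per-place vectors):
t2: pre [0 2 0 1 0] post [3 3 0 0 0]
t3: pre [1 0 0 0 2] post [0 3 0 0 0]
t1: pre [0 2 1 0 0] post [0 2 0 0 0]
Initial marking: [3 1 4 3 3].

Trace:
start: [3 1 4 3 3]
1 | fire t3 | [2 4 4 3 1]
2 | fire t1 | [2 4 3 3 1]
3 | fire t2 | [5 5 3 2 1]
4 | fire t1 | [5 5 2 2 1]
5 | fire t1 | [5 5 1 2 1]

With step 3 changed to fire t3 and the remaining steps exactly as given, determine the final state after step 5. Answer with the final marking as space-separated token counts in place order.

(re-executing from step 3 with the substitution; state before step 3: [2 4 3 3 1])
3 | fire t3 | [2 4 3 3 1]
4 | fire t1 | [2 4 2 3 1]
5 | fire t1 | [2 4 1 3 1]

2 4 1 3 1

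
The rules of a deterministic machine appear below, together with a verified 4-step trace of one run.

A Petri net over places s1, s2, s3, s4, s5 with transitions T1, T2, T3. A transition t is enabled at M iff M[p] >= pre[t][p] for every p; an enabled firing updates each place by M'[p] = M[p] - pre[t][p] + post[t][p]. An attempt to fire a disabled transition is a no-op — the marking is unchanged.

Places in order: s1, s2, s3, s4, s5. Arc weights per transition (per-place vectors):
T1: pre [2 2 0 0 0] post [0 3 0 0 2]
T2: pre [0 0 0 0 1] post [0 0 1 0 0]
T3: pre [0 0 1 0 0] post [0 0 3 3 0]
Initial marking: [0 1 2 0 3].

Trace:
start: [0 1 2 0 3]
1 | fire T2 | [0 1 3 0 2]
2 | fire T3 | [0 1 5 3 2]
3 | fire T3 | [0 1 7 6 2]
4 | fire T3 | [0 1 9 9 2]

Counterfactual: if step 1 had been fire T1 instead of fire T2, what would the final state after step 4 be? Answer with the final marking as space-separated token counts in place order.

0 1 8 9 3

(re-executing from step 1 with the substitution; state before step 1: [0 1 2 0 3])
1 | fire T1 | [0 1 2 0 3]
2 | fire T3 | [0 1 4 3 3]
3 | fire T3 | [0 1 6 6 3]
4 | fire T3 | [0 1 8 9 3]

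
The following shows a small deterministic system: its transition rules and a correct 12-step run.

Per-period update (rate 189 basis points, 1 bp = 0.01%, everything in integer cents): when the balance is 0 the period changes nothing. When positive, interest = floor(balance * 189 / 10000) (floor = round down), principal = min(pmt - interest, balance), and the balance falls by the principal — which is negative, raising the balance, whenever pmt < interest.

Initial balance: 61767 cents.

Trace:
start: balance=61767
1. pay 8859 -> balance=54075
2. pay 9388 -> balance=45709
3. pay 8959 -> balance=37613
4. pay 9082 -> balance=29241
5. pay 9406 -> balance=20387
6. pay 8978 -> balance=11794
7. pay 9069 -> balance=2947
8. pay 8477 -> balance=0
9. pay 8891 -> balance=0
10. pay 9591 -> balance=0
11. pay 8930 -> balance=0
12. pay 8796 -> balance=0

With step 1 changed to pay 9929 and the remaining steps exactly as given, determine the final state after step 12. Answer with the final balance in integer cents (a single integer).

0

(re-executing from step 1 with the substitution; state before step 1: balance=61767)
1. pay 9929 -> balance=53005
2. pay 9388 -> balance=44618
3. pay 8959 -> balance=36502
4. pay 9082 -> balance=28109
5. pay 9406 -> balance=19234
6. pay 8978 -> balance=10619
7. pay 9069 -> balance=1750
8. pay 8477 -> balance=0
9. pay 8891 -> balance=0
10. pay 9591 -> balance=0
11. pay 8930 -> balance=0
12. pay 8796 -> balance=0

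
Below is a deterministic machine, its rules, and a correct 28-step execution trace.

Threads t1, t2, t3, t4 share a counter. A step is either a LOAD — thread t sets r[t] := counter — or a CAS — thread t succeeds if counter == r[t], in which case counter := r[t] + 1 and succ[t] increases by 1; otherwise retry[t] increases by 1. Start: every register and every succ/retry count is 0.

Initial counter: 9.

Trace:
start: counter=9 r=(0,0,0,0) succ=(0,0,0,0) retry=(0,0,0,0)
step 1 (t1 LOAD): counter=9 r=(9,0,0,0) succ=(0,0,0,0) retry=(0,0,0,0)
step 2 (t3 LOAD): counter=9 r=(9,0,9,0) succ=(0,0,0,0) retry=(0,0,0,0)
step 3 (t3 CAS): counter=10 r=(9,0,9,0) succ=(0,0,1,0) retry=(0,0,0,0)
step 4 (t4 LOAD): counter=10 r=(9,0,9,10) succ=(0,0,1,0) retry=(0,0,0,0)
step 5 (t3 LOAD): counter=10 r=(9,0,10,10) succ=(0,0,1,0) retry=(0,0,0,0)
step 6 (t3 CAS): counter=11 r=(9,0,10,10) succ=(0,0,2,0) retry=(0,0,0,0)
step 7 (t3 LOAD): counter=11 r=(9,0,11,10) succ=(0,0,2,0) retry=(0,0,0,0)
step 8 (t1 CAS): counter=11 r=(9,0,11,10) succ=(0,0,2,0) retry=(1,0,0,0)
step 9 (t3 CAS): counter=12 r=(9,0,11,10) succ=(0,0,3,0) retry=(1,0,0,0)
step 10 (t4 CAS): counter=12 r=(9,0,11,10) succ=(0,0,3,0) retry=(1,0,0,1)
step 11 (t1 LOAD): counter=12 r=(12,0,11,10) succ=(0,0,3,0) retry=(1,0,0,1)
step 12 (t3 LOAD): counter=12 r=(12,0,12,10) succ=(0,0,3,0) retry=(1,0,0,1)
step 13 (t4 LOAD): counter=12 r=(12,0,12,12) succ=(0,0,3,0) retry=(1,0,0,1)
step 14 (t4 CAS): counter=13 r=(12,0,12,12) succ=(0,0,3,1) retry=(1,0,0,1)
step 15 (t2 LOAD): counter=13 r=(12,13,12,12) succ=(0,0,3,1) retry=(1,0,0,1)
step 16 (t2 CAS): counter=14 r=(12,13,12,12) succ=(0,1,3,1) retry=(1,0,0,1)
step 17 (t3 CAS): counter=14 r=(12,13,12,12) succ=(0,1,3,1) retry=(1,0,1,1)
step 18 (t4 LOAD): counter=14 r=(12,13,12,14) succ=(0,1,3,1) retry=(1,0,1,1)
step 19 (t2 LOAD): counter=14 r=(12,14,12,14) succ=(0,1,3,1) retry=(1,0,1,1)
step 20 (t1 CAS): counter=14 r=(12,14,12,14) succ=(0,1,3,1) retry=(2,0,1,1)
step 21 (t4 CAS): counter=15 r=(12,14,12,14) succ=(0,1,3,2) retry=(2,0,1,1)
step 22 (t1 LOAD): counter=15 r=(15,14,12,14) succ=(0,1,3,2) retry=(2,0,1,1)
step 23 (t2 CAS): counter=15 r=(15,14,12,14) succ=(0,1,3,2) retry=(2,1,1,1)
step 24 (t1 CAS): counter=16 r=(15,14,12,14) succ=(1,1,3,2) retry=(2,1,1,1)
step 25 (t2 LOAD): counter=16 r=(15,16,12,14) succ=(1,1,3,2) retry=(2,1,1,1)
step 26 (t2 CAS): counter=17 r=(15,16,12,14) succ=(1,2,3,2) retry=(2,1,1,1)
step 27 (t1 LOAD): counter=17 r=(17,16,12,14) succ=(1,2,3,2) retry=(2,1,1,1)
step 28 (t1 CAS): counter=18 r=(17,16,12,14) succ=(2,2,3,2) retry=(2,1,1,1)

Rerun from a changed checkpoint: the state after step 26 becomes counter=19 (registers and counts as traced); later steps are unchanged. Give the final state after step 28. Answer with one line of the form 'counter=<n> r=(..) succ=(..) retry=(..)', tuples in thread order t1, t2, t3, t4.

counter=20 r=(19,16,12,14) succ=(2,2,3,2) retry=(2,1,1,1)

state after step 26 := counter=19 r=(15,16,12,14) succ=(1,2,3,2) retry=(2,1,1,1)
step 27 (t1 LOAD): counter=19 r=(19,16,12,14) succ=(1,2,3,2) retry=(2,1,1,1)
step 28 (t1 CAS): counter=20 r=(19,16,12,14) succ=(2,2,3,2) retry=(2,1,1,1)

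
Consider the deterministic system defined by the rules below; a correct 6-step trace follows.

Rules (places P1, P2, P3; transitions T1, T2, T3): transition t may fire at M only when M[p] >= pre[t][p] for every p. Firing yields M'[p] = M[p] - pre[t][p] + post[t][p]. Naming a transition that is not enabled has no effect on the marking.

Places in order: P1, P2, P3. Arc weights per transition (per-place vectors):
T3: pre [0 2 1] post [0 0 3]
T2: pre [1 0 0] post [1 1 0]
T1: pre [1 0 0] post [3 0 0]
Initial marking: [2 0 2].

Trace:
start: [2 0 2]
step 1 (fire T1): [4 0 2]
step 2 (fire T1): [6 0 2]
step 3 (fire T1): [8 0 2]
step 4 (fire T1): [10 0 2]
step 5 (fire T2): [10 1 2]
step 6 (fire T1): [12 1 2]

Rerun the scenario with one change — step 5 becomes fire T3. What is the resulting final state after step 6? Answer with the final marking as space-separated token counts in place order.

12 0 2

(re-executing from step 5 with the substitution; state before step 5: [10 0 2])
step 5 (fire T3): [10 0 2]
step 6 (fire T1): [12 0 2]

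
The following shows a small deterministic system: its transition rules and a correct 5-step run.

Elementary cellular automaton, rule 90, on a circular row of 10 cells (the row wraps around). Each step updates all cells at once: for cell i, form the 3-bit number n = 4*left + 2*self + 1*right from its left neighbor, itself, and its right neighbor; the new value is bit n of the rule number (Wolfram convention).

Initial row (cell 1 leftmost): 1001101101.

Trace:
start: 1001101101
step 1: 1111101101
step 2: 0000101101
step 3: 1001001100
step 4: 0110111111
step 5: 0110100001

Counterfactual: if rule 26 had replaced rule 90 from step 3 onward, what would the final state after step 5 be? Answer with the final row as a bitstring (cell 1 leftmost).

0100100000

(re-executing steps 3..5 under rule 26; state before step 3: 0000101101)
step 3: 1001001000
step 4: 0110110101
step 5: 0100100000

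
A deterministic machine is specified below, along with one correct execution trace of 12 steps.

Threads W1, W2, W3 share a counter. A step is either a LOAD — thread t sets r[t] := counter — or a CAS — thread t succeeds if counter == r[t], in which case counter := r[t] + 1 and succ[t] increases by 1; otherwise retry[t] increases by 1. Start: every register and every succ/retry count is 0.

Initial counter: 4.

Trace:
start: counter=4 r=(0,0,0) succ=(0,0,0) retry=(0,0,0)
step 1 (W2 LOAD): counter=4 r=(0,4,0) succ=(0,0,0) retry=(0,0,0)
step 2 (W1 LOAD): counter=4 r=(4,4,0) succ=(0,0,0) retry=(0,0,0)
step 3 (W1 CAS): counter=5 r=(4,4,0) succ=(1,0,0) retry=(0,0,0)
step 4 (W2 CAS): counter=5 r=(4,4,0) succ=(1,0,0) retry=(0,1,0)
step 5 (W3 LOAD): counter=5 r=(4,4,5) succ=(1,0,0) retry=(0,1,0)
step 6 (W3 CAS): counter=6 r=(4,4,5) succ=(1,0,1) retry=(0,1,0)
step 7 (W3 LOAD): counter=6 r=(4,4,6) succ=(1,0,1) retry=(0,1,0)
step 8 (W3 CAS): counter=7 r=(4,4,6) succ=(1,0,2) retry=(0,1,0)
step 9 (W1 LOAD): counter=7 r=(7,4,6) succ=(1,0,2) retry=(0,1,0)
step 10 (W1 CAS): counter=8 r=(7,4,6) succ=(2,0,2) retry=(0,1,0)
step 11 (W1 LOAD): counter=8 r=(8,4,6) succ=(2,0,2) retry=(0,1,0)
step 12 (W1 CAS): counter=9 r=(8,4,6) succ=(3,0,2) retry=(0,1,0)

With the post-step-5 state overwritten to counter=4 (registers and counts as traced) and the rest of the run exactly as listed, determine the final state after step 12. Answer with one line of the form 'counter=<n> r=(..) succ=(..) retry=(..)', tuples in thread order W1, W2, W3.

state after step 5 := counter=4 r=(4,4,5) succ=(1,0,0) retry=(0,1,0)
step 6 (W3 CAS): counter=4 r=(4,4,5) succ=(1,0,0) retry=(0,1,1)
step 7 (W3 LOAD): counter=4 r=(4,4,4) succ=(1,0,0) retry=(0,1,1)
step 8 (W3 CAS): counter=5 r=(4,4,4) succ=(1,0,1) retry=(0,1,1)
step 9 (W1 LOAD): counter=5 r=(5,4,4) succ=(1,0,1) retry=(0,1,1)
step 10 (W1 CAS): counter=6 r=(5,4,4) succ=(2,0,1) retry=(0,1,1)
step 11 (W1 LOAD): counter=6 r=(6,4,4) succ=(2,0,1) retry=(0,1,1)
step 12 (W1 CAS): counter=7 r=(6,4,4) succ=(3,0,1) retry=(0,1,1)

counter=7 r=(6,4,4) succ=(3,0,1) retry=(0,1,1)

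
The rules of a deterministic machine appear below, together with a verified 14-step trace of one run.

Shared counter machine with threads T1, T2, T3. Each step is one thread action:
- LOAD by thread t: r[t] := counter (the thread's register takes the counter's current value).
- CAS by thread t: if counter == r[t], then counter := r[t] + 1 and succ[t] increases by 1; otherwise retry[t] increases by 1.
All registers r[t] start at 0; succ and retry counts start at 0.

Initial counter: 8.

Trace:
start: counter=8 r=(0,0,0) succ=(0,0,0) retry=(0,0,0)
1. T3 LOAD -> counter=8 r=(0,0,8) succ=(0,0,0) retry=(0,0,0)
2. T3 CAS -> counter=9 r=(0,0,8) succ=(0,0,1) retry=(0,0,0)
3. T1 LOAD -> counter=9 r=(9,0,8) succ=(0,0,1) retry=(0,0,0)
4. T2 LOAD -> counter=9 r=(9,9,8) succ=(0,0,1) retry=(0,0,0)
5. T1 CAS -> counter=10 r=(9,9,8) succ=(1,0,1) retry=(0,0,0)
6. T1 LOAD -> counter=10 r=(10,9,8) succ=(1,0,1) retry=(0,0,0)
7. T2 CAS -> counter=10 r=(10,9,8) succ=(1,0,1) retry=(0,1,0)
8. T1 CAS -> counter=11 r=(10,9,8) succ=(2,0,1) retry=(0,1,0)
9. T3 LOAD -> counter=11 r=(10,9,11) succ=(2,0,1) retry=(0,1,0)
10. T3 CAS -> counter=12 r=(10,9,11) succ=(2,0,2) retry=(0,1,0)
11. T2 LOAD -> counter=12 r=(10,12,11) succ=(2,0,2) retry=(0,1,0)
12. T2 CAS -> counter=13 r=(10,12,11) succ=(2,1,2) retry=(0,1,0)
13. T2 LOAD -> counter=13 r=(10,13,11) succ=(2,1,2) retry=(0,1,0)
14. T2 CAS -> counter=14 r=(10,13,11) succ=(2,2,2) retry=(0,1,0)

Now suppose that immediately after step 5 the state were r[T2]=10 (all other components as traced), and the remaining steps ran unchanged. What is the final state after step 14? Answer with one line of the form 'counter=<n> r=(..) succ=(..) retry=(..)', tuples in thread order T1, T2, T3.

state after step 5 := counter=10 r=(9,10,8) succ=(1,0,1) retry=(0,0,0)
6. T1 LOAD -> counter=10 r=(10,10,8) succ=(1,0,1) retry=(0,0,0)
7. T2 CAS -> counter=11 r=(10,10,8) succ=(1,1,1) retry=(0,0,0)
8. T1 CAS -> counter=11 r=(10,10,8) succ=(1,1,1) retry=(1,0,0)
9. T3 LOAD -> counter=11 r=(10,10,11) succ=(1,1,1) retry=(1,0,0)
10. T3 CAS -> counter=12 r=(10,10,11) succ=(1,1,2) retry=(1,0,0)
11. T2 LOAD -> counter=12 r=(10,12,11) succ=(1,1,2) retry=(1,0,0)
12. T2 CAS -> counter=13 r=(10,12,11) succ=(1,2,2) retry=(1,0,0)
13. T2 LOAD -> counter=13 r=(10,13,11) succ=(1,2,2) retry=(1,0,0)
14. T2 CAS -> counter=14 r=(10,13,11) succ=(1,3,2) retry=(1,0,0)

counter=14 r=(10,13,11) succ=(1,3,2) retry=(1,0,0)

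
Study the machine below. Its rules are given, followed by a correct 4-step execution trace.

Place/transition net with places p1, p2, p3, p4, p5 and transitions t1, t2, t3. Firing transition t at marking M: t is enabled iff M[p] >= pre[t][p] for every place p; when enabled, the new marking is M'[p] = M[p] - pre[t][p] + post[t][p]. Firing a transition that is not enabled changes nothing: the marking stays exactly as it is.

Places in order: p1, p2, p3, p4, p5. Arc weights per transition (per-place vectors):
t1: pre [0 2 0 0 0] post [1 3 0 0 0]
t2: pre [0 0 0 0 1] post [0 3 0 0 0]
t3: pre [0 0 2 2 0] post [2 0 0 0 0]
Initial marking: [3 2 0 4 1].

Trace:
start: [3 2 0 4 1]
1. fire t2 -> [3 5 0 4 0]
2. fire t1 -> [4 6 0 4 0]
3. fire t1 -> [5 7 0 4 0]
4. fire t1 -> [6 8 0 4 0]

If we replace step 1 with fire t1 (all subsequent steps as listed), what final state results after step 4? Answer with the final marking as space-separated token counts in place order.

7 6 0 4 1

(re-executing from step 1 with the substitution; state before step 1: [3 2 0 4 1])
1. fire t1 -> [4 3 0 4 1]
2. fire t1 -> [5 4 0 4 1]
3. fire t1 -> [6 5 0 4 1]
4. fire t1 -> [7 6 0 4 1]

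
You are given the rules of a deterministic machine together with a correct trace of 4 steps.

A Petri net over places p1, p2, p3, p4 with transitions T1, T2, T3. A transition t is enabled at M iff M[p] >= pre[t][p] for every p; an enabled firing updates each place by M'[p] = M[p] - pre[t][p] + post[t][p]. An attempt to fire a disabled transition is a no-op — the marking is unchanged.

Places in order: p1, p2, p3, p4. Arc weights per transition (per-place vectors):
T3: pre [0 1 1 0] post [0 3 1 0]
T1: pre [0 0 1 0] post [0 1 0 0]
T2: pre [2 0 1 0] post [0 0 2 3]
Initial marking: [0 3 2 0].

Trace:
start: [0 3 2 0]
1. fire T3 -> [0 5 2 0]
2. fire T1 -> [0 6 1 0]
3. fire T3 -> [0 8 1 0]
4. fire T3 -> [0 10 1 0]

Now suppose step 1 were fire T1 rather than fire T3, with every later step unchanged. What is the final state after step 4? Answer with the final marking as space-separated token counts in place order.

(re-executing from step 1 with the substitution; state before step 1: [0 3 2 0])
1. fire T1 -> [0 4 1 0]
2. fire T1 -> [0 5 0 0]
3. fire T3 -> [0 5 0 0]
4. fire T3 -> [0 5 0 0]

0 5 0 0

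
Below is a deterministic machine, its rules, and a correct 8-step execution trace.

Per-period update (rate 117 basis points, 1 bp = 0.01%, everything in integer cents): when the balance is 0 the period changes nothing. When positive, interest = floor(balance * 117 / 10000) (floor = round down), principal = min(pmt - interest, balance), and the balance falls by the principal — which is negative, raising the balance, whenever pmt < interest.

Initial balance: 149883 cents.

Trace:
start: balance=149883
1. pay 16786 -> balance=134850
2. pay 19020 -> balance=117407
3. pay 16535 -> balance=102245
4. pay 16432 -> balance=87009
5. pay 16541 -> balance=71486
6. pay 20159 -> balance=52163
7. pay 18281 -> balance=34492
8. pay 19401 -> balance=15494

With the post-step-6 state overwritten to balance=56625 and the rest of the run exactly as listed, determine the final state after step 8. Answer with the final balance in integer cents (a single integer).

state after step 6 := balance=56625
7. pay 18281 -> balance=39006
8. pay 19401 -> balance=20061

20061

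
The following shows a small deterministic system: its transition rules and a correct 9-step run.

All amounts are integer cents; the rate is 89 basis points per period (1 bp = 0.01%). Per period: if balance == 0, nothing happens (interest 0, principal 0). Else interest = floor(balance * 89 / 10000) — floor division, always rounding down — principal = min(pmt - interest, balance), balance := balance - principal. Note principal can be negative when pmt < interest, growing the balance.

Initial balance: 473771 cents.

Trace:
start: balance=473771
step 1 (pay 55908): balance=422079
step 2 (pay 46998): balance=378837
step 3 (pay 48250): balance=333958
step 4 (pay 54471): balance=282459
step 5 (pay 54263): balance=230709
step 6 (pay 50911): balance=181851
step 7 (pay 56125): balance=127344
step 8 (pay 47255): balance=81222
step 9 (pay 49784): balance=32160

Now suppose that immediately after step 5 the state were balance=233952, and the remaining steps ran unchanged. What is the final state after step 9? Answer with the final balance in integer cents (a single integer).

35520

state after step 5 := balance=233952
step 6 (pay 50911): balance=185123
step 7 (pay 56125): balance=130645
step 8 (pay 47255): balance=84552
step 9 (pay 49784): balance=35520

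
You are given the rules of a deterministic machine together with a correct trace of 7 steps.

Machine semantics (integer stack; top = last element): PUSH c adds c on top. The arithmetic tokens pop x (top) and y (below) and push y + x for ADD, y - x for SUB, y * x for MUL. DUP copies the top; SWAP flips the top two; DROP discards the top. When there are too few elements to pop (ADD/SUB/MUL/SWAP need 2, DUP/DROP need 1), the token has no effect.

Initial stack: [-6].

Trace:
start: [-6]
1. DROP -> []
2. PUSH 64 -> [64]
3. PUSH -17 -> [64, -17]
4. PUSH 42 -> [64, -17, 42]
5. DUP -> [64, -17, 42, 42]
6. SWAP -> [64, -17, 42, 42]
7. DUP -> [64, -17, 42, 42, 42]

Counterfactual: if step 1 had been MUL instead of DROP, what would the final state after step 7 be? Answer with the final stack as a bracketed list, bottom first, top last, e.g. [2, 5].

(re-executing from step 1 with the substitution; state before step 1: [-6])
1. MUL -> [-6]
2. PUSH 64 -> [-6, 64]
3. PUSH -17 -> [-6, 64, -17]
4. PUSH 42 -> [-6, 64, -17, 42]
5. DUP -> [-6, 64, -17, 42, 42]
6. SWAP -> [-6, 64, -17, 42, 42]
7. DUP -> [-6, 64, -17, 42, 42, 42]

[-6, 64, -17, 42, 42, 42]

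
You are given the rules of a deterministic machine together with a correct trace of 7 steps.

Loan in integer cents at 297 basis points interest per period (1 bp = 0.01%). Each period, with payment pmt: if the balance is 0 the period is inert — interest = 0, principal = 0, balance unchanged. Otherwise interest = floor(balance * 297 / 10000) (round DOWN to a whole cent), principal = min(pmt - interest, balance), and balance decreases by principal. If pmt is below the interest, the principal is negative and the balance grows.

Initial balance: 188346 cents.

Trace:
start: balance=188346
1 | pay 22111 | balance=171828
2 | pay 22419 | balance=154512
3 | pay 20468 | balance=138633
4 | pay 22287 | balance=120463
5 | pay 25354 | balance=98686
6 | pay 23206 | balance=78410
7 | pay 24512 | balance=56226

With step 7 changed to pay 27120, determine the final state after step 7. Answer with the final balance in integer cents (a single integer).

53618

(re-executing from step 7 with the substitution; state before step 7: balance=78410)
7 | pay 27120 | balance=53618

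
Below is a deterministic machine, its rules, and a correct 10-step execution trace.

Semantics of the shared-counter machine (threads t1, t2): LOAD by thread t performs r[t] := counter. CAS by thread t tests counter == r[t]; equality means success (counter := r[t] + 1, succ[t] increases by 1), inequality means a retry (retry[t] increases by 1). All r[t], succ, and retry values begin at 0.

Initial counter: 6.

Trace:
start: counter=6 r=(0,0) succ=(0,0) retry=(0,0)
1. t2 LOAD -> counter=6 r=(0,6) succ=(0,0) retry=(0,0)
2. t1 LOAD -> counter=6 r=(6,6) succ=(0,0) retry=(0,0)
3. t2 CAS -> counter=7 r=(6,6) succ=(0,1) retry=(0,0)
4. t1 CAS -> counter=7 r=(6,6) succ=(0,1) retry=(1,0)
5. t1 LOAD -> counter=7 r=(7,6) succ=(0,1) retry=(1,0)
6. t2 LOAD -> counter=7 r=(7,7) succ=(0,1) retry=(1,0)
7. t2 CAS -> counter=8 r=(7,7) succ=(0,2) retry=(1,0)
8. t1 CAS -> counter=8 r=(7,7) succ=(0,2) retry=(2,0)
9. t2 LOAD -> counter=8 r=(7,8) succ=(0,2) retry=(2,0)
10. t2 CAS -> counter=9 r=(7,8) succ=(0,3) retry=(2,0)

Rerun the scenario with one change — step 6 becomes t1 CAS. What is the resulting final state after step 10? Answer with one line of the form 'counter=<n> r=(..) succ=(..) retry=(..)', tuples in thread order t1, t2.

(re-executing from step 6 with the substitution; state before step 6: counter=7 r=(7,6) succ=(0,1) retry=(1,0))
6. t1 CAS -> counter=8 r=(7,6) succ=(1,1) retry=(1,0)
7. t2 CAS -> counter=8 r=(7,6) succ=(1,1) retry=(1,1)
8. t1 CAS -> counter=8 r=(7,6) succ=(1,1) retry=(2,1)
9. t2 LOAD -> counter=8 r=(7,8) succ=(1,1) retry=(2,1)
10. t2 CAS -> counter=9 r=(7,8) succ=(1,2) retry=(2,1)

counter=9 r=(7,8) succ=(1,2) retry=(2,1)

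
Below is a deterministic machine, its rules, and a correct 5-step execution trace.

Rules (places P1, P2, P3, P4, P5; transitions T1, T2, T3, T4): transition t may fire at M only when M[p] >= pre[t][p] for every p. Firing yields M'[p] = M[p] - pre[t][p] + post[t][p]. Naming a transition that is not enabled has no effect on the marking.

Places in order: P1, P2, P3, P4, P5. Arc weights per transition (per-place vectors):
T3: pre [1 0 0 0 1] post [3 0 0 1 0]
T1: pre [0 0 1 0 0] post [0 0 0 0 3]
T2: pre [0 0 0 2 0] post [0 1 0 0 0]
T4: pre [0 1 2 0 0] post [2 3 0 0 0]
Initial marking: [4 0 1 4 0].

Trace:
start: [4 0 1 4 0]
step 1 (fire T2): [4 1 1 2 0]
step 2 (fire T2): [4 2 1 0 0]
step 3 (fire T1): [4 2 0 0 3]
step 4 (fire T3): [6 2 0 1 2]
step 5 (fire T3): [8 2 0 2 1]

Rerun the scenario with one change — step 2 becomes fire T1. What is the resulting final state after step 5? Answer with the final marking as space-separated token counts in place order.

8 1 0 4 1

(re-executing from step 2 with the substitution; state before step 2: [4 1 1 2 0])
step 2 (fire T1): [4 1 0 2 3]
step 3 (fire T1): [4 1 0 2 3]
step 4 (fire T3): [6 1 0 3 2]
step 5 (fire T3): [8 1 0 4 1]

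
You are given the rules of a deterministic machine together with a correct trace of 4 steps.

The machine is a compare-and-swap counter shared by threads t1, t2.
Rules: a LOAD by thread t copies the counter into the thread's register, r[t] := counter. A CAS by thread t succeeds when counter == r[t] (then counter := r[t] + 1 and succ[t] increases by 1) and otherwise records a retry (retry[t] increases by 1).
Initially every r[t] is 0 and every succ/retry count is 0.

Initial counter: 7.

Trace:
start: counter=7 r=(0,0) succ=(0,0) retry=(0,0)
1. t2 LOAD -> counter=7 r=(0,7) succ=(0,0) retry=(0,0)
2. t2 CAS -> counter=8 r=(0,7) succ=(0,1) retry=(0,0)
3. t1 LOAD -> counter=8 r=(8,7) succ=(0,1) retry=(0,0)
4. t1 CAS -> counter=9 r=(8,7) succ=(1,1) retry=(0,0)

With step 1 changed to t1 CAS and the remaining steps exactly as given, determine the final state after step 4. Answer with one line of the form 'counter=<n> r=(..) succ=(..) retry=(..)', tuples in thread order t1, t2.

counter=8 r=(7,0) succ=(1,0) retry=(1,1)

(re-executing from step 1 with the substitution; state before step 1: counter=7 r=(0,0) succ=(0,0) retry=(0,0))
1. t1 CAS -> counter=7 r=(0,0) succ=(0,0) retry=(1,0)
2. t2 CAS -> counter=7 r=(0,0) succ=(0,0) retry=(1,1)
3. t1 LOAD -> counter=7 r=(7,0) succ=(0,0) retry=(1,1)
4. t1 CAS -> counter=8 r=(7,0) succ=(1,0) retry=(1,1)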